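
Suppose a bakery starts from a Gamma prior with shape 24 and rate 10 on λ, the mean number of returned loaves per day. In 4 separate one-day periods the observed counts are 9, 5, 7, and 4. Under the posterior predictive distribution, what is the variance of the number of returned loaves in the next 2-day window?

Total count: 9 + 5 + 7 + 4 = 25.
Total exposure: 4 days.
Gamma(α, β) with Poisson data over total exposure Σt gives posterior Gamma(α+Σx, β+Σt) = Gamma(49, 14).
The posterior predictive for a window of length T is Negative Binomial with variance T·α'·(β'+T)/β'² = 2·49·16/196 = 8.

8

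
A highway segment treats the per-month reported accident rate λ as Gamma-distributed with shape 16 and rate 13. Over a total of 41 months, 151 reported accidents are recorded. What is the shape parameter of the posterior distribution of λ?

167

Total count 151 over total exposure 41 months.
Gamma(α, β) with Poisson data over total exposure Σt gives posterior Gamma(α+Σx, β+Σt) = Gamma(167, 54).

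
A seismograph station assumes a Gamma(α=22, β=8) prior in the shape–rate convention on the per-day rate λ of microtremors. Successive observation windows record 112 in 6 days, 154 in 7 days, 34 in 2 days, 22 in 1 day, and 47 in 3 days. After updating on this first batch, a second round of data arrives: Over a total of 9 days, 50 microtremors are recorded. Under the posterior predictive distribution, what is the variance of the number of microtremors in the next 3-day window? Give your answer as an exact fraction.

637/16

Total count: 112 + 154 + 34 + 22 + 47 = 369.
Total exposure: 6 + 7 + 2 + 1 + 3 = 19 days.
After the first batch: Gamma(22 + 369, 8 + 19) = Gamma(391, 27).
Total count 50 over total exposure 9 days.
After the second batch: Gamma(391 + 50, 27 + 9) = Gamma(441, 36).
The posterior predictive for a window of length T is Negative Binomial with variance T·α'·(β'+T)/β'² = 3·441·39/1296 = 637/16.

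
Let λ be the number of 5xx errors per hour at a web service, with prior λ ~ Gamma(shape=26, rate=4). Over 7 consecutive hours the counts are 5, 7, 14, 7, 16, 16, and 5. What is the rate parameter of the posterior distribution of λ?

11

Total count: 5 + 7 + 14 + 7 + 16 + 16 + 5 = 70.
Total exposure: 7 hours.
Posterior: α' = 26 + 70 = 96, β' = 4 + 7 = 11.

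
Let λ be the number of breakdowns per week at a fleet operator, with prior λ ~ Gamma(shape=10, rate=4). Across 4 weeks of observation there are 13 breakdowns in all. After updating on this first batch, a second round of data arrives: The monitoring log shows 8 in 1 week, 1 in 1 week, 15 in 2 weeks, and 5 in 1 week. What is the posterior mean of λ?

4

Total count 13 over total exposure 4 weeks.
After the first batch: Gamma(10 + 13, 4 + 4) = Gamma(23, 8).
Total count: 8 + 1 + 15 + 5 = 29.
Total exposure: 1 + 1 + 2 + 1 = 5 weeks.
After the second batch: Gamma(23 + 29, 8 + 5) = Gamma(52, 13).
Posterior mean = α'/β' = 52/13 = 4.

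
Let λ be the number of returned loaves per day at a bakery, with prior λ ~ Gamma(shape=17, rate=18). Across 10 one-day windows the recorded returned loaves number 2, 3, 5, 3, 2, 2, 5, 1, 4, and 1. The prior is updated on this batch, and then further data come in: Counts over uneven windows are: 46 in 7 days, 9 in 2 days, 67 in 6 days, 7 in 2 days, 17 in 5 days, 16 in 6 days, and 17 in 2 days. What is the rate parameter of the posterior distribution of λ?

Total count: 2 + 3 + 5 + 3 + 2 + 2 + 5 + 1 + 4 + 1 = 28.
Total exposure: 10 days.
After the first batch: Gamma(17 + 28, 18 + 10) = Gamma(45, 28).
Total count: 46 + 9 + 67 + 7 + 17 + 16 + 17 = 179.
Total exposure: 7 + 2 + 6 + 2 + 5 + 6 + 2 = 30 days.
After the second batch: Gamma(45 + 179, 28 + 30) = Gamma(224, 58).

58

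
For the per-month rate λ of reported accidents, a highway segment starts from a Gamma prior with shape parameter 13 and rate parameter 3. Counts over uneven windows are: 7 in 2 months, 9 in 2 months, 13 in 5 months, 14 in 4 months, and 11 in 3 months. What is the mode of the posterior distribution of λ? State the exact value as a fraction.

66/19

Total count: 7 + 9 + 13 + 14 + 11 = 54.
Total exposure: 2 + 2 + 5 + 4 + 3 = 16 months.
Gamma(α, β) with Poisson data over total exposure Σt gives posterior Gamma(α+Σx, β+Σt) = Gamma(67, 19).
Posterior mode = (α'−1)/β' = 66/19.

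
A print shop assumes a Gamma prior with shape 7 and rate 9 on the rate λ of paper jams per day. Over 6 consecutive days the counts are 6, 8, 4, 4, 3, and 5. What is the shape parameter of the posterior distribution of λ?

37

Total count: 6 + 8 + 4 + 4 + 3 + 5 = 30.
Total exposure: 6 days.
By Gamma–Poisson conjugacy, the posterior is Gamma(α + Σx, β + Σt) = Gamma(7 + 30, 9 + 6) = Gamma(37, 15).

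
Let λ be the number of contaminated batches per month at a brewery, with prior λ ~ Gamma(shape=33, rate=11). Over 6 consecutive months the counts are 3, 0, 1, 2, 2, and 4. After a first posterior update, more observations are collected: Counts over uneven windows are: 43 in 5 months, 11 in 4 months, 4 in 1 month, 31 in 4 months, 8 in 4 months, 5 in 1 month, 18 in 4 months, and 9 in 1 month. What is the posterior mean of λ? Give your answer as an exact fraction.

Total count: 3 + 0 + 1 + 2 + 2 + 4 = 12.
Total exposure: 6 months.
After the first batch: Gamma(33 + 12, 11 + 6) = Gamma(45, 17).
Total count: 43 + 11 + 4 + 31 + 8 + 5 + 18 + 9 = 129.
Total exposure: 5 + 4 + 1 + 4 + 4 + 1 + 4 + 1 = 24 months.
After the second batch: Gamma(45 + 129, 17 + 24) = Gamma(174, 41).
Posterior mean = α'/β' = 174/41.

174/41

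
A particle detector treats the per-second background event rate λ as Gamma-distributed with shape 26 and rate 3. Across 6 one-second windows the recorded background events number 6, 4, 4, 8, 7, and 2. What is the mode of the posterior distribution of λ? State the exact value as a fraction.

56/9

Total count: 6 + 4 + 4 + 8 + 7 + 2 = 31.
Total exposure: 6 seconds.
Conjugate update: add total count to the shape and total exposure to the rate, giving Gamma(57, 9).
Posterior mode = (α'−1)/β' = 56/9.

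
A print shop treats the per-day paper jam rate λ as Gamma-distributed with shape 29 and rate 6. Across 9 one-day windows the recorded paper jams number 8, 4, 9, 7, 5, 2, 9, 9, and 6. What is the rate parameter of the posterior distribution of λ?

15

Total count: 8 + 4 + 9 + 7 + 5 + 2 + 9 + 9 + 6 = 59.
Total exposure: 9 days.
Gamma(α, β) with Poisson data over total exposure Σt gives posterior Gamma(α+Σx, β+Σt) = Gamma(88, 15).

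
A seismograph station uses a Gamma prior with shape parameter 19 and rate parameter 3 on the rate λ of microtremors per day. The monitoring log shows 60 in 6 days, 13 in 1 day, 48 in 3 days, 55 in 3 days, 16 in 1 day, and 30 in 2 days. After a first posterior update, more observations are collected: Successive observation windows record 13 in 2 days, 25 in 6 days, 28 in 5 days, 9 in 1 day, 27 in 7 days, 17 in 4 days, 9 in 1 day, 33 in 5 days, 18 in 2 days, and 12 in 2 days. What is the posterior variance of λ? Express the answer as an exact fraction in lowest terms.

Total count: 60 + 13 + 48 + 55 + 16 + 30 = 222.
Total exposure: 6 + 1 + 3 + 3 + 1 + 2 = 16 days.
After the first batch: Gamma(19 + 222, 3 + 16) = Gamma(241, 19).
Total count: 13 + 25 + 28 + 9 + 27 + 17 + 9 + 33 + 18 + 12 = 191.
Total exposure: 2 + 6 + 5 + 1 + 7 + 4 + 1 + 5 + 2 + 2 = 35 days.
After the second batch: Gamma(241 + 191, 19 + 35) = Gamma(432, 54).
Posterior variance = α'/β'² = 432/2916 = 4/27.

4/27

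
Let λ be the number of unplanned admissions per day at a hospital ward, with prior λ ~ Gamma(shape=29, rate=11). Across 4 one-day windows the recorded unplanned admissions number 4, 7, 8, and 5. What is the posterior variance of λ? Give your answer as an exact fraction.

53/225

Total count: 4 + 7 + 8 + 5 = 24.
Total exposure: 4 days.
The Gamma prior is conjugate for the Poisson rate, so λ | data ~ Gamma(29+24, 11+4) = Gamma(53, 15).
Posterior variance = α'/β'² = 53/225.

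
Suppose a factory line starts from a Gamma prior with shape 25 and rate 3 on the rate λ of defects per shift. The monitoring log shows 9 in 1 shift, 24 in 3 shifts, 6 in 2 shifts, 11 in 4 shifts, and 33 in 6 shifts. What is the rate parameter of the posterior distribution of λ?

Total count: 9 + 24 + 6 + 11 + 33 = 83.
Total exposure: 1 + 3 + 2 + 4 + 6 = 16 shifts.
By Gamma–Poisson conjugacy, the posterior is Gamma(α + Σx, β + Σt) = Gamma(25 + 83, 3 + 16) = Gamma(108, 19).

19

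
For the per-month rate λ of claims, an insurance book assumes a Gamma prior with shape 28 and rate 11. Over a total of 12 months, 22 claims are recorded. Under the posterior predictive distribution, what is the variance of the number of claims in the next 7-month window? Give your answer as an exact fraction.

Total count 22 over total exposure 12 months.
Posterior: α' = 28 + 22 = 50, β' = 11 + 12 = 23.
The posterior predictive for a window of length T is Negative Binomial with variance T·α'·(β'+T)/β'² = 7·50·30/529 = 10500/529.

10500/529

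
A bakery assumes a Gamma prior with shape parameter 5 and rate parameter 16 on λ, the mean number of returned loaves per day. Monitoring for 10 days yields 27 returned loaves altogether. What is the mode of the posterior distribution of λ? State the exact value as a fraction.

31/26

Total count 27 over total exposure 10 days.
Conjugate update: add total count to the shape and total exposure to the rate, giving Gamma(32, 26).
Posterior mode = (α'−1)/β' = 31/26.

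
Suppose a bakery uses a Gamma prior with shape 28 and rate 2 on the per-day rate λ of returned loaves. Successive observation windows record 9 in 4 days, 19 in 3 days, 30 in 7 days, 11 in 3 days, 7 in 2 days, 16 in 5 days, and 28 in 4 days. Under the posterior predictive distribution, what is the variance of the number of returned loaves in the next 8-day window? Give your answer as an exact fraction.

11248/225

Total count: 9 + 19 + 30 + 11 + 7 + 16 + 28 = 120.
Total exposure: 4 + 3 + 7 + 3 + 2 + 5 + 4 = 28 days.
Conjugate update: add total count to the shape and total exposure to the rate, giving Gamma(148, 30).
The posterior predictive for a window of length T is Negative Binomial with variance T·α'·(β'+T)/β'² = 8·148·38/900 = 11248/225.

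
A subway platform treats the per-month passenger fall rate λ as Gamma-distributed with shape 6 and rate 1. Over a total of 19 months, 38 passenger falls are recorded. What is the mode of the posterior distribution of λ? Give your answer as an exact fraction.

Total count 38 over total exposure 19 months.
Gamma(α, β) with Poisson data over total exposure Σt gives posterior Gamma(α+Σx, β+Σt) = Gamma(44, 20).
Posterior mode = (α'−1)/β' = 43/20.

43/20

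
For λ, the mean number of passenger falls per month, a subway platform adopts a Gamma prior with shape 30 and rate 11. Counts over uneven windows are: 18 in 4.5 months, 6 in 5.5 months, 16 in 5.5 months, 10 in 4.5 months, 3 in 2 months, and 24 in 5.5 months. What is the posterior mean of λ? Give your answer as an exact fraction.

Total count: 18 + 6 + 16 + 10 + 3 + 24 = 77.
Total exposure: 4.5 + 5.5 + 5.5 + 4.5 + 2 + 5.5 = 27.5 months.
Posterior: α' = 30 + 77 = 107, β' = 11 + 27.5 = 77/2.
Posterior mean = α'/β' = 107/(77/2) = 214/77.

214/77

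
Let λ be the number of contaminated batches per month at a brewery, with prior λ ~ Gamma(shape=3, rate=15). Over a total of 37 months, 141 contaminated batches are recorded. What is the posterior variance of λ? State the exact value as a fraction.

9/169

Total count 141 over total exposure 37 months.
Posterior: α' = 3 + 141 = 144, β' = 15 + 37 = 52.
Posterior variance = α'/β'² = 144/2704 = 9/169.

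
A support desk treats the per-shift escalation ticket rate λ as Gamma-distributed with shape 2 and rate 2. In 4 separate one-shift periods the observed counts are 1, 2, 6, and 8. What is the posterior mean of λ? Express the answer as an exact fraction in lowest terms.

19/6

Total count: 1 + 2 + 6 + 8 = 17.
Total exposure: 4 shifts.
By Gamma–Poisson conjugacy, the posterior is Gamma(α + Σx, β + Σt) = Gamma(2 + 17, 2 + 4) = Gamma(19, 6).
Posterior mean = α'/β' = 19/6.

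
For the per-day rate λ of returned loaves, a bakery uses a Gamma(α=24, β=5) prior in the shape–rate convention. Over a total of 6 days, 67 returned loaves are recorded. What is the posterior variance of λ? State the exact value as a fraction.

91/121

Total count 67 over total exposure 6 days.
Gamma(α, β) with Poisson data over total exposure Σt gives posterior Gamma(α+Σx, β+Σt) = Gamma(91, 11).
Posterior variance = α'/β'² = 91/121.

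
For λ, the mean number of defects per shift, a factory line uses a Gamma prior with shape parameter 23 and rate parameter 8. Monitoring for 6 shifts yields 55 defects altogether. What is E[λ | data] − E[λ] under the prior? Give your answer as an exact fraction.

151/56

Total count 55 over total exposure 6 shifts.
The Gamma prior is conjugate for the Poisson rate, so λ | data ~ Gamma(23+55, 8+6) = Gamma(78, 14).
Posterior mean = 78/14 = 39/7; prior mean = 23/8 = 23/8. Difference = 39/7 − 23/8 = 151/56.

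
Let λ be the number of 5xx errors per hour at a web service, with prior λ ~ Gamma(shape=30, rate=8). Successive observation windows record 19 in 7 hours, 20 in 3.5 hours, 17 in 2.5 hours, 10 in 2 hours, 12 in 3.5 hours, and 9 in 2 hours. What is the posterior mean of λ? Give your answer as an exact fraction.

78/19

Total count: 19 + 20 + 17 + 10 + 12 + 9 = 87.
Total exposure: 7 + 3.5 + 2.5 + 2 + 3.5 + 2 = 20.5 hours.
Gamma(α, β) with Poisson data over total exposure Σt gives posterior Gamma(α+Σx, β+Σt) = Gamma(117, 57/2).
Posterior mean = α'/β' = 117/(57/2) = 78/19.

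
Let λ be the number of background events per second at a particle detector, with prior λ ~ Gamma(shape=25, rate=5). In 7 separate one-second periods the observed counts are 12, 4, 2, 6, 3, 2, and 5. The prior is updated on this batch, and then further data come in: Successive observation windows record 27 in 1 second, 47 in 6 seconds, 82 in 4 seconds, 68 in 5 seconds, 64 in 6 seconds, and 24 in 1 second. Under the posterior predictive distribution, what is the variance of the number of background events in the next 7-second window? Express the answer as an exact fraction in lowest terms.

Total count: 12 + 4 + 2 + 6 + 3 + 2 + 5 = 34.
Total exposure: 7 seconds.
After the first batch: Gamma(25 + 34, 5 + 7) = Gamma(59, 12).
Total count: 27 + 47 + 82 + 68 + 64 + 24 = 312.
Total exposure: 1 + 6 + 4 + 5 + 6 + 1 = 23 seconds.
After the second batch: Gamma(59 + 312, 12 + 23) = Gamma(371, 35).
The posterior predictive for a window of length T is Negative Binomial with variance T·α'·(β'+T)/β'² = 7·371·42/1225 = 2226/25.

2226/25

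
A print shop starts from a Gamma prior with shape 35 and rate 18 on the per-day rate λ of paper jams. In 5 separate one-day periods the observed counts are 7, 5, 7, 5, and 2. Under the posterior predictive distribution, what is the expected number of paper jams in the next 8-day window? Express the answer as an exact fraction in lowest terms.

488/23

Total count: 7 + 5 + 7 + 5 + 2 = 26.
Total exposure: 5 days.
The Gamma prior is conjugate for the Poisson rate, so λ | data ~ Gamma(35+26, 18+5) = Gamma(61, 23).
Predictive mean over an 8-day window = T·E[λ|data] = 8·61/23 = 488/23.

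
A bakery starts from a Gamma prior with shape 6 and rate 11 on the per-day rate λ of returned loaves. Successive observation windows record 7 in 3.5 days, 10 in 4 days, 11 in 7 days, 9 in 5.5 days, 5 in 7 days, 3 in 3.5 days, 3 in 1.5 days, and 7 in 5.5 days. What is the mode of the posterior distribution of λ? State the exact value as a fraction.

120/97

Total count: 7 + 10 + 11 + 9 + 5 + 3 + 3 + 7 = 55.
Total exposure: 3.5 + 4 + 7 + 5.5 + 7 + 3.5 + 1.5 + 5.5 = 37.5 days.
Conjugate update: add total count to the shape and total exposure to the rate, giving Gamma(61, 97/2).
Posterior mode = (α'−1)/β' = 60/(97/2) = 120/97.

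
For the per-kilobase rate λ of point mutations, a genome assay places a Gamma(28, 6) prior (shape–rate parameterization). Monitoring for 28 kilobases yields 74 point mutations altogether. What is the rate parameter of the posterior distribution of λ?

Total count 74 over total exposure 28 kilobases.
Gamma(α, β) with Poisson data over total exposure Σt gives posterior Gamma(α+Σx, β+Σt) = Gamma(102, 34).

34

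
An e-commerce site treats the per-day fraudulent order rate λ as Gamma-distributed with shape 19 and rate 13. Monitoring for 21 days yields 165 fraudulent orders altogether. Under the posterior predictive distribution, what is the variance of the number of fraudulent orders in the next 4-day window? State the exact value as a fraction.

Total count 165 over total exposure 21 days.
By Gamma–Poisson conjugacy, the posterior is Gamma(α + Σx, β + Σt) = Gamma(19 + 165, 13 + 21) = Gamma(184, 34).
The posterior predictive for a window of length T is Negative Binomial with variance T·α'·(β'+T)/β'² = 4·184·38/1156 = 6992/289.

6992/289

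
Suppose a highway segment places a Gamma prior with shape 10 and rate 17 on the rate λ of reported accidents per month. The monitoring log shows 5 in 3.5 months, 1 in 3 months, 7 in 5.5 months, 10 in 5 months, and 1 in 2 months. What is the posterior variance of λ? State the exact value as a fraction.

17/648

Total count: 5 + 1 + 7 + 10 + 1 = 24.
Total exposure: 3.5 + 3 + 5.5 + 5 + 2 = 19 months.
The Gamma prior is conjugate for the Poisson rate, so λ | data ~ Gamma(10+24, 17+19) = Gamma(34, 36).
Posterior variance = α'/β'² = 34/1296 = 17/648.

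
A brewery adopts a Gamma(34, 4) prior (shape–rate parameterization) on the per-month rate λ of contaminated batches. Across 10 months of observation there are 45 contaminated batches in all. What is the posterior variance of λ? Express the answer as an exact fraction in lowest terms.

79/196

Total count 45 over total exposure 10 months.
By Gamma–Poisson conjugacy, the posterior is Gamma(α + Σx, β + Σt) = Gamma(34 + 45, 4 + 10) = Gamma(79, 14).
Posterior variance = α'/β'² = 79/196.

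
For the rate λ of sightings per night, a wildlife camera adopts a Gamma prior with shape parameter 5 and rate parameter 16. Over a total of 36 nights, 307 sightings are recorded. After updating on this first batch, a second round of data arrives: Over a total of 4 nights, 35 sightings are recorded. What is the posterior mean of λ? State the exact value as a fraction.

347/56

Total count 307 over total exposure 36 nights.
After the first batch: Gamma(5 + 307, 16 + 36) = Gamma(312, 52).
Total count 35 over total exposure 4 nights.
After the second batch: Gamma(312 + 35, 52 + 4) = Gamma(347, 56).
Posterior mean = α'/β' = 347/56.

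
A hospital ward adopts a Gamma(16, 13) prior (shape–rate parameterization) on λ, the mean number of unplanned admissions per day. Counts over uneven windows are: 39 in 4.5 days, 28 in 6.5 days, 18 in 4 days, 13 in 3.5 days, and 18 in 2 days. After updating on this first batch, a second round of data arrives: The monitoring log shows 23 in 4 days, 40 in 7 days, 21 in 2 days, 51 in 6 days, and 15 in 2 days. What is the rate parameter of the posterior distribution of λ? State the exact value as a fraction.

109/2

Total count: 39 + 28 + 18 + 13 + 18 = 116.
Total exposure: 4.5 + 6.5 + 4 + 3.5 + 2 = 20.5 days.
After the first batch: Gamma(16 + 116, 13 + 20.5) = Gamma(132, 67/2).
Total count: 23 + 40 + 21 + 51 + 15 = 150.
Total exposure: 4 + 7 + 2 + 6 + 2 = 21 days.
After the second batch: Gamma(132 + 150, 67/2 + 21) = Gamma(282, 109/2).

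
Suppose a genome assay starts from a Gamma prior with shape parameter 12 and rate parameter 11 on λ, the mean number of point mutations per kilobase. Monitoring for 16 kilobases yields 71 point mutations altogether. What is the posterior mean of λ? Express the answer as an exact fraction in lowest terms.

Total count 71 over total exposure 16 kilobases.
Posterior: α' = 12 + 71 = 83, β' = 11 + 16 = 27.
Posterior mean = α'/β' = 83/27.

83/27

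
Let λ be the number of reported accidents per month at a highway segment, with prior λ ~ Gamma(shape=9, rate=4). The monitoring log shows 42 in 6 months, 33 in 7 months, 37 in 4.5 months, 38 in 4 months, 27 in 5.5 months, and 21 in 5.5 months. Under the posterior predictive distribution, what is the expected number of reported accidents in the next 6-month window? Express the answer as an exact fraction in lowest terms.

Total count: 42 + 33 + 37 + 38 + 27 + 21 = 198.
Total exposure: 6 + 7 + 4.5 + 4 + 5.5 + 5.5 = 32.5 months.
Posterior: α' = 9 + 198 = 207, β' = 4 + 32.5 = 73/2.
Predictive mean over a 6-month window = T·E[λ|data] = 6·207/(73/2) = 2484/73.

2484/73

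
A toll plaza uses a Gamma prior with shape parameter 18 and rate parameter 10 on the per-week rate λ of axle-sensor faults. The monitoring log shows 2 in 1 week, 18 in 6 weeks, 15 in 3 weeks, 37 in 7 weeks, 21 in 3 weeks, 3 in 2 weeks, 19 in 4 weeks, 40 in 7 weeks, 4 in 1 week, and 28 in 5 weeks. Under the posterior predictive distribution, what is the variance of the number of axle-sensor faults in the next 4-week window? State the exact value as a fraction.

Total count: 2 + 18 + 15 + 37 + 21 + 3 + 19 + 40 + 4 + 28 = 187.
Total exposure: 1 + 6 + 3 + 7 + 3 + 2 + 4 + 7 + 1 + 5 = 39 weeks.
Posterior: α' = 18 + 187 = 205, β' = 10 + 39 = 49.
The posterior predictive for a window of length T is Negative Binomial with variance T·α'·(β'+T)/β'² = 4·205·53/2401 = 43460/2401.

43460/2401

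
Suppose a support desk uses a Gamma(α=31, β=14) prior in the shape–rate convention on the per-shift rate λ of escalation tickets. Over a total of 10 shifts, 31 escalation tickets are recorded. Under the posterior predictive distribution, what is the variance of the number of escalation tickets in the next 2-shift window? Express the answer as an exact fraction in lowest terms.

403/72

Total count 31 over total exposure 10 shifts.
Posterior: α' = 31 + 31 = 62, β' = 14 + 10 = 24.
The posterior predictive for a window of length T is Negative Binomial with variance T·α'·(β'+T)/β'² = 2·62·26/576 = 403/72.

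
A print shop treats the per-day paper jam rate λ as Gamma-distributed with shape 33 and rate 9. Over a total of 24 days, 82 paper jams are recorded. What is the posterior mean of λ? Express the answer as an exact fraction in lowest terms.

115/33

Total count 82 over total exposure 24 days.
The Gamma prior is conjugate for the Poisson rate, so λ | data ~ Gamma(33+82, 9+24) = Gamma(115, 33).
Posterior mean = α'/β' = 115/33.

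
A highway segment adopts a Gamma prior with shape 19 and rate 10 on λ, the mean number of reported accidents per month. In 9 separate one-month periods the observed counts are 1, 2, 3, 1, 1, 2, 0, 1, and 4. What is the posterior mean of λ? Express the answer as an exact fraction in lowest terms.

Total count: 1 + 2 + 3 + 1 + 1 + 2 + 0 + 1 + 4 = 15.
Total exposure: 9 months.
Conjugate update: add total count to the shape and total exposure to the rate, giving Gamma(34, 19).
Posterior mean = α'/β' = 34/19.

34/19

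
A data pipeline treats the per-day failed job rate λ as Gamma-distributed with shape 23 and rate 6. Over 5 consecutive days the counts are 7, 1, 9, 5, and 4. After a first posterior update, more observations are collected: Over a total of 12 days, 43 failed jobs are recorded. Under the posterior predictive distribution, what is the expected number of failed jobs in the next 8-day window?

Total count: 7 + 1 + 9 + 5 + 4 = 26.
Total exposure: 5 days.
After the first batch: Gamma(23 + 26, 6 + 5) = Gamma(49, 11).
Total count 43 over total exposure 12 days.
After the second batch: Gamma(49 + 43, 11 + 12) = Gamma(92, 23).
Predictive mean over an 8-day window = T·E[λ|data] = 8·92/23 = 32.

32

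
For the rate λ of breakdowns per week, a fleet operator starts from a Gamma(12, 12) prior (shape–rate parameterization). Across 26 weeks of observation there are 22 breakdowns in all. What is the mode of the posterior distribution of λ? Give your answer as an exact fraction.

33/38

Total count 22 over total exposure 26 weeks.
By Gamma–Poisson conjugacy, the posterior is Gamma(α + Σx, β + Σt) = Gamma(12 + 22, 12 + 26) = Gamma(34, 38).
Posterior mode = (α'−1)/β' = 33/38.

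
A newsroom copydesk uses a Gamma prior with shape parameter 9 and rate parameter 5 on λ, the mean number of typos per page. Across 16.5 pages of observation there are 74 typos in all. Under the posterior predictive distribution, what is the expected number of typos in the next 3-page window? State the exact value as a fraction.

498/43

Total count 74 over total exposure 16.5 pages.
Conjugate update: add total count to the shape and total exposure to the rate, giving Gamma(83, 43/2).
Predictive mean over a 3-page window = T·E[λ|data] = 3·83/(43/2) = 498/43.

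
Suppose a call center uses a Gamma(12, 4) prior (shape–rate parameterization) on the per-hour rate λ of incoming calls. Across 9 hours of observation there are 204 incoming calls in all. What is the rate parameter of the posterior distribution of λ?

Total count 204 over total exposure 9 hours.
The Gamma prior is conjugate for the Poisson rate, so λ | data ~ Gamma(12+204, 4+9) = Gamma(216, 13).

13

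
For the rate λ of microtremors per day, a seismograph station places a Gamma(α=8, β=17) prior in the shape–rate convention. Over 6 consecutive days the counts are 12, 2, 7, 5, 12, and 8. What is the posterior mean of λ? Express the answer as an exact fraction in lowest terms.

54/23

Total count: 12 + 2 + 7 + 5 + 12 + 8 = 46.
Total exposure: 6 days.
Gamma(α, β) with Poisson data over total exposure Σt gives posterior Gamma(α+Σx, β+Σt) = Gamma(54, 23).
Posterior mean = α'/β' = 54/23.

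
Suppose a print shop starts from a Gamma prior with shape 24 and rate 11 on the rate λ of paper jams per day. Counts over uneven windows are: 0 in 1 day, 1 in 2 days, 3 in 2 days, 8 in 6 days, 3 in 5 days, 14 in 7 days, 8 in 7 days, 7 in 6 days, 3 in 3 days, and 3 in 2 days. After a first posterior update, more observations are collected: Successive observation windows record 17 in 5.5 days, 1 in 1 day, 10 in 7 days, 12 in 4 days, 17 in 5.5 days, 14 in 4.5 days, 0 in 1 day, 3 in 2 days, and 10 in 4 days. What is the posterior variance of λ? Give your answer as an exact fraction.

632/29929

Total count: 0 + 1 + 3 + 8 + 3 + 14 + 8 + 7 + 3 + 3 = 50.
Total exposure: 1 + 2 + 2 + 6 + 5 + 7 + 7 + 6 + 3 + 2 = 41 days.
After the first batch: Gamma(24 + 50, 11 + 41) = Gamma(74, 52).
Total count: 17 + 1 + 10 + 12 + 17 + 14 + 0 + 3 + 10 = 84.
Total exposure: 5.5 + 1 + 7 + 4 + 5.5 + 4.5 + 1 + 2 + 4 = 34.5 days.
After the second batch: Gamma(74 + 84, 52 + 34.5) = Gamma(158, 173/2).
Posterior variance = α'/β'² = 158/(29929/4) = 632/29929.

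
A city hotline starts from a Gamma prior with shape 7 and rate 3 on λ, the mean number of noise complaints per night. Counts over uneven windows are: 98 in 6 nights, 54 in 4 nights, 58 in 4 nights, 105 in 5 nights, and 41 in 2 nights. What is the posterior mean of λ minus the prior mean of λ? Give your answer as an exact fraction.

307/24

Total count: 98 + 54 + 58 + 105 + 41 = 356.
Total exposure: 6 + 4 + 4 + 5 + 2 = 21 nights.
Gamma(α, β) with Poisson data over total exposure Σt gives posterior Gamma(α+Σx, β+Σt) = Gamma(363, 24).
Posterior mean = 363/24 = 121/8; prior mean = 7/3 = 7/3. Difference = 121/8 − 7/3 = 307/24.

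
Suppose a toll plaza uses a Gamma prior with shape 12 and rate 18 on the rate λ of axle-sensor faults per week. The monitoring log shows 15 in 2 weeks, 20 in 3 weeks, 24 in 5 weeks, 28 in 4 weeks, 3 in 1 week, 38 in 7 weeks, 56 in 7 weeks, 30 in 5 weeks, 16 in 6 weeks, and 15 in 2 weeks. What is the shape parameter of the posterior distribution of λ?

257

Total count: 15 + 20 + 24 + 28 + 3 + 38 + 56 + 30 + 16 + 15 = 245.
Total exposure: 2 + 3 + 5 + 4 + 1 + 7 + 7 + 5 + 6 + 2 = 42 weeks.
The Gamma prior is conjugate for the Poisson rate, so λ | data ~ Gamma(12+245, 18+42) = Gamma(257, 60).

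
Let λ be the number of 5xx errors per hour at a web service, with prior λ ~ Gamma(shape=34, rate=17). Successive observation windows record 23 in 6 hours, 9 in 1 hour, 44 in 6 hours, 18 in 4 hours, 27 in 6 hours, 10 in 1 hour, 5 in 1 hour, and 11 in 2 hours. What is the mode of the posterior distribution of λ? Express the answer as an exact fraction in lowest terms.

45/11

Total count: 23 + 9 + 44 + 18 + 27 + 10 + 5 + 11 = 147.
Total exposure: 6 + 1 + 6 + 4 + 6 + 1 + 1 + 2 = 27 hours.
Gamma(α, β) with Poisson data over total exposure Σt gives posterior Gamma(α+Σx, β+Σt) = Gamma(181, 44).
Posterior mode = (α'−1)/β' = 180/44 = 45/11.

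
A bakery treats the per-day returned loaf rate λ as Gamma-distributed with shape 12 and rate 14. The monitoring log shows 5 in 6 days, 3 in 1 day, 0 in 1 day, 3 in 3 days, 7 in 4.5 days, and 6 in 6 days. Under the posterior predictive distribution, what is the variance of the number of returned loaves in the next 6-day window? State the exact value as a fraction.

Total count: 5 + 3 + 0 + 3 + 7 + 6 = 24.
Total exposure: 6 + 1 + 1 + 3 + 4.5 + 6 = 21.5 days.
The Gamma prior is conjugate for the Poisson rate, so λ | data ~ Gamma(12+24, 14+21.5) = Gamma(36, 71/2).
The posterior predictive for a window of length T is Negative Binomial with variance T·α'·(β'+T)/β'² = 6·36·(83/2)/(5041/4) = 35856/5041.

35856/5041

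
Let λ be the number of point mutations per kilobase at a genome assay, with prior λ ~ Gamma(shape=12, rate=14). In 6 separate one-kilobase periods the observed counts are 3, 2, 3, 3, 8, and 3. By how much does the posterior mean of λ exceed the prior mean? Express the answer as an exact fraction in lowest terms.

Total count: 3 + 2 + 3 + 3 + 8 + 3 = 22.
Total exposure: 6 kilobases.
Posterior: α' = 12 + 22 = 34, β' = 14 + 6 = 20.
Posterior mean = 34/20 = 17/10; prior mean = 12/14 = 6/7. Difference = 17/10 − 6/7 = 59/70.

59/70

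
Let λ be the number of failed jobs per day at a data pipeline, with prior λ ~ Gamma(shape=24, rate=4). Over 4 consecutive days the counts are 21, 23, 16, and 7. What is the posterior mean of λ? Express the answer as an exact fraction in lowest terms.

Total count: 21 + 23 + 16 + 7 = 67.
Total exposure: 4 days.
Posterior: α' = 24 + 67 = 91, β' = 4 + 4 = 8.
Posterior mean = α'/β' = 91/8.

91/8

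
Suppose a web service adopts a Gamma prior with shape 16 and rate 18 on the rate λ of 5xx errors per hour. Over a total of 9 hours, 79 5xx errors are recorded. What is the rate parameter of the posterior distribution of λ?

27

Total count 79 over total exposure 9 hours.
Posterior: α' = 16 + 79 = 95, β' = 18 + 9 = 27.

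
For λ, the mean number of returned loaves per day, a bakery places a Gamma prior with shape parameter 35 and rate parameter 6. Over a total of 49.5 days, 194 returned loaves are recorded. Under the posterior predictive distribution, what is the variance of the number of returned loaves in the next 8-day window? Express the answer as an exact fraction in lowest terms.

465328/12321

Total count 194 over total exposure 49.5 days.
By Gamma–Poisson conjugacy, the posterior is Gamma(α + Σx, β + Σt) = Gamma(35 + 194, 6 + 49.5) = Gamma(229, 111/2).
The posterior predictive for a window of length T is Negative Binomial with variance T·α'·(β'+T)/β'² = 8·229·(127/2)/(12321/4) = 465328/12321.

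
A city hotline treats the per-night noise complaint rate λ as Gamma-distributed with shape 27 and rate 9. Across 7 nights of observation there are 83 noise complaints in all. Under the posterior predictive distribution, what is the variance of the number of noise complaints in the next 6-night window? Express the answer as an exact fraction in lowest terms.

1815/32

Total count 83 over total exposure 7 nights.
Posterior: α' = 27 + 83 = 110, β' = 9 + 7 = 16.
The posterior predictive for a window of length T is Negative Binomial with variance T·α'·(β'+T)/β'² = 6·110·22/256 = 1815/32.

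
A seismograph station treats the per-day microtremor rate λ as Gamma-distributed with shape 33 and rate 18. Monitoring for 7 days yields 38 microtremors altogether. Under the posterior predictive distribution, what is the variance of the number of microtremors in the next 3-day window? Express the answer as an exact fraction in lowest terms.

Total count 38 over total exposure 7 days.
Gamma(α, β) with Poisson data over total exposure Σt gives posterior Gamma(α+Σx, β+Σt) = Gamma(71, 25).
The posterior predictive for a window of length T is Negative Binomial with variance T·α'·(β'+T)/β'² = 3·71·28/625 = 5964/625.

5964/625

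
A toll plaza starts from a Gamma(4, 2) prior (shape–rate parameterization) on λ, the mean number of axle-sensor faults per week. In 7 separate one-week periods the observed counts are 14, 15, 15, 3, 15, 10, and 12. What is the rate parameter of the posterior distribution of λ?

9

Total count: 14 + 15 + 15 + 3 + 15 + 10 + 12 = 84.
Total exposure: 7 weeks.
The Gamma prior is conjugate for the Poisson rate, so λ | data ~ Gamma(4+84, 2+7) = Gamma(88, 9).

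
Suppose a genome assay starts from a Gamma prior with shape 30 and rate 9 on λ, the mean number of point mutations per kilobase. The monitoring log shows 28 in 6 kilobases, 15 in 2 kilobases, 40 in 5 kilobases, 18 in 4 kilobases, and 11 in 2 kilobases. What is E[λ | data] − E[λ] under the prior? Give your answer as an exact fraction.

Total count: 28 + 15 + 40 + 18 + 11 = 112.
Total exposure: 6 + 2 + 5 + 4 + 2 = 19 kilobases.
By Gamma–Poisson conjugacy, the posterior is Gamma(α + Σx, β + Σt) = Gamma(30 + 112, 9 + 19) = Gamma(142, 28).
Posterior mean = 142/28 = 71/14; prior mean = 30/9 = 10/3. Difference = 71/14 − 10/3 = 73/42.

73/42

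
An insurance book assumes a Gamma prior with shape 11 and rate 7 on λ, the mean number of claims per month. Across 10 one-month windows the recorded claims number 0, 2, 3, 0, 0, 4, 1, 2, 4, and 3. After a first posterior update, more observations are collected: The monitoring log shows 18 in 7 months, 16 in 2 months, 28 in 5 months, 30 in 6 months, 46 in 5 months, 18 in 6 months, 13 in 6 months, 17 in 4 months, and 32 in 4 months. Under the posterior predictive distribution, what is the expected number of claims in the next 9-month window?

36

Total count: 0 + 2 + 3 + 0 + 0 + 4 + 1 + 2 + 4 + 3 = 19.
Total exposure: 10 months.
After the first batch: Gamma(11 + 19, 7 + 10) = Gamma(30, 17).
Total count: 18 + 16 + 28 + 30 + 46 + 18 + 13 + 17 + 32 = 218.
Total exposure: 7 + 2 + 5 + 6 + 5 + 6 + 6 + 4 + 4 = 45 months.
After the second batch: Gamma(30 + 218, 17 + 45) = Gamma(248, 62).
Predictive mean over a 9-month window = T·E[λ|data] = 9·248/62 = 36.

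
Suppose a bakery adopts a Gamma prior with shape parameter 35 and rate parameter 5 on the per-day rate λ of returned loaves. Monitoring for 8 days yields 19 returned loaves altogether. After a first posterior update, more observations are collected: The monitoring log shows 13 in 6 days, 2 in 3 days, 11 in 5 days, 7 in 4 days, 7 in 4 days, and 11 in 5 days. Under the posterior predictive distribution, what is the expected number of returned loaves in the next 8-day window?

Total count 19 over total exposure 8 days.
After the first batch: Gamma(35 + 19, 5 + 8) = Gamma(54, 13).
Total count: 13 + 2 + 11 + 7 + 7 + 11 = 51.
Total exposure: 6 + 3 + 5 + 4 + 4 + 5 = 27 days.
After the second batch: Gamma(54 + 51, 13 + 27) = Gamma(105, 40).
Predictive mean over an 8-day window = T·E[λ|data] = 8·105/40 = 21.

21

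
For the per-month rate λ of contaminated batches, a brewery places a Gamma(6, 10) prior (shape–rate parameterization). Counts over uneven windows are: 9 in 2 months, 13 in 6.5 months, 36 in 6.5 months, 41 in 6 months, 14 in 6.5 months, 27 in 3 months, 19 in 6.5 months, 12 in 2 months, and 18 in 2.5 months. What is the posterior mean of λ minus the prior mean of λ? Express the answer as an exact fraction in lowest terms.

1641/515

Total count: 9 + 13 + 36 + 41 + 14 + 27 + 19 + 12 + 18 = 189.
Total exposure: 2 + 6.5 + 6.5 + 6 + 6.5 + 3 + 6.5 + 2 + 2.5 = 41.5 months.
By Gamma–Poisson conjugacy, the posterior is Gamma(α + Σx, β + Σt) = Gamma(6 + 189, 10 + 41.5) = Gamma(195, 103/2).
Posterior mean = 195/(103/2) = 390/103; prior mean = 6/10 = 3/5. Difference = 390/103 − 3/5 = 1641/515.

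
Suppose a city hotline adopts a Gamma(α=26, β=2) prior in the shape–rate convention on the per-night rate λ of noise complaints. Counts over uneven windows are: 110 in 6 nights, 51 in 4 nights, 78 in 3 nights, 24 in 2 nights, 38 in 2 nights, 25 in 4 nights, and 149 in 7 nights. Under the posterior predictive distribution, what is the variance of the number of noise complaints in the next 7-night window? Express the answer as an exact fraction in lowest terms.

Total count: 110 + 51 + 78 + 24 + 38 + 25 + 149 = 475.
Total exposure: 6 + 4 + 3 + 2 + 2 + 4 + 7 = 28 nights.
The Gamma prior is conjugate for the Poisson rate, so λ | data ~ Gamma(26+475, 2+28) = Gamma(501, 30).
The posterior predictive for a window of length T is Negative Binomial with variance T·α'·(β'+T)/β'² = 7·501·37/900 = 43253/300.

43253/300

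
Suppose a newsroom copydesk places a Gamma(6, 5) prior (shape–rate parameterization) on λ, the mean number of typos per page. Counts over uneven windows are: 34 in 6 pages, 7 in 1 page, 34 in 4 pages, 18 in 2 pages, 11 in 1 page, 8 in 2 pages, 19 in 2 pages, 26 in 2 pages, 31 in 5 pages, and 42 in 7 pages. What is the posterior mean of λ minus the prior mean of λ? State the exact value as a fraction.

958/185

Total count: 34 + 7 + 34 + 18 + 11 + 8 + 19 + 26 + 31 + 42 = 230.
Total exposure: 6 + 1 + 4 + 2 + 1 + 2 + 2 + 2 + 5 + 7 = 32 pages.
Gamma(α, β) with Poisson data over total exposure Σt gives posterior Gamma(α+Σx, β+Σt) = Gamma(236, 37).
Posterior mean = 236/37 = 236/37; prior mean = 6/5 = 6/5. Difference = 236/37 − 6/5 = 958/185.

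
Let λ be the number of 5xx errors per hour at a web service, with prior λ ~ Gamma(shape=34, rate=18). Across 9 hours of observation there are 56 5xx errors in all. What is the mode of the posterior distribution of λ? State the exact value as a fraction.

89/27

Total count 56 over total exposure 9 hours.
The Gamma prior is conjugate for the Poisson rate, so λ | data ~ Gamma(34+56, 18+9) = Gamma(90, 27).
Posterior mode = (α'−1)/β' = 89/27.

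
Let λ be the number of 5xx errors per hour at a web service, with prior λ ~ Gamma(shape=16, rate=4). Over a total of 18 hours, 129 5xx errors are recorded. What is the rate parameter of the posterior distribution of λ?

Total count 129 over total exposure 18 hours.
Posterior: α' = 16 + 129 = 145, β' = 4 + 18 = 22.

22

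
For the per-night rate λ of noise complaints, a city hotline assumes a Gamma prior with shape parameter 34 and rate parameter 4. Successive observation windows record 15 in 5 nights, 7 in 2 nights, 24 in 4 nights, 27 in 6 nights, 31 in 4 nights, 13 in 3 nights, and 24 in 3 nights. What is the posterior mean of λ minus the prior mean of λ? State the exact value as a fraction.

Total count: 15 + 7 + 24 + 27 + 31 + 13 + 24 = 141.
Total exposure: 5 + 2 + 4 + 6 + 4 + 3 + 3 = 27 nights.
Conjugate update: add total count to the shape and total exposure to the rate, giving Gamma(175, 31).
Posterior mean = 175/31 = 175/31; prior mean = 34/4 = 17/2. Difference = 175/31 − 17/2 = -177/62.

-177/62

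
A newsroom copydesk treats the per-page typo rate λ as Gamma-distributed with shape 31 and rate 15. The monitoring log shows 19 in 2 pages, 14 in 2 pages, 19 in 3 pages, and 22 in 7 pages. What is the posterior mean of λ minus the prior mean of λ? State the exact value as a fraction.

Total count: 19 + 14 + 19 + 22 = 74.
Total exposure: 2 + 2 + 3 + 7 = 14 pages.
Conjugate update: add total count to the shape and total exposure to the rate, giving Gamma(105, 29).
Posterior mean = 105/29 = 105/29; prior mean = 31/15 = 31/15. Difference = 105/29 − 31/15 = 676/435.

676/435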